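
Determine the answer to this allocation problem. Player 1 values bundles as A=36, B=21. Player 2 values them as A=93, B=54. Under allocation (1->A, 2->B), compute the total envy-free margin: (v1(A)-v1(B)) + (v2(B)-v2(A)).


Step 1: Player 1's margin = v1(A) - v1(B) = 36 - 21 = 15
Step 2: Player 2's margin = v2(B) - v2(A) = 54 - 93 = -39
Step 3: Total margin = 15 + -39 = -24

-24


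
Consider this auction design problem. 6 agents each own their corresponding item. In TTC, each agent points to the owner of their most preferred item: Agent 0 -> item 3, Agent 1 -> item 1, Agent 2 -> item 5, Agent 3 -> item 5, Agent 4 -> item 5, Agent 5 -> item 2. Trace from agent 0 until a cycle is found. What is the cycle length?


Step 1: Trace the pointer graph from agent 0: 0 -> 3 -> 5 -> 2 -> 5
Step 2: A cycle is detected when we revisit agent 5
Step 3: The cycle is: 5 -> 2 -> 5
Step 4: Cycle length = 2

2


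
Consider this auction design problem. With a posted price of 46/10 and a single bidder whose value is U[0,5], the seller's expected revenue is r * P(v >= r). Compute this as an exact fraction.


Step 1: Posted price r = 23/5, value support [0,5]
Step 2: P(v >= r) = (5 - 23/5)/5 = 2/25
Step 3: Expected revenue = r * P(v >= r) = 23/5 * 2/25
Step 4: Revenue = 46/125

46/125


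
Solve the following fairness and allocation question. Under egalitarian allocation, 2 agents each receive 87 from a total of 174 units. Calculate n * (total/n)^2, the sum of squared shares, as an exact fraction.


Step 1: Each agent's share = 174/2 = 87
Step 2: Square of each share = (87)^2 = 7569
Step 3: Sum of squares = 2 * 7569 = 15138

15138


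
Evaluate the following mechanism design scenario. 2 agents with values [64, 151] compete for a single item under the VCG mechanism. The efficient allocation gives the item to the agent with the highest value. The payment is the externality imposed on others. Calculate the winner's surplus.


Step 1: The winner is the agent with the highest value: agent 1 with value 151
Step 2: Values of other agents: [64]
Step 3: VCG payment = max of others' values = 64
Step 4: Surplus = 151 - 64 = 87

87


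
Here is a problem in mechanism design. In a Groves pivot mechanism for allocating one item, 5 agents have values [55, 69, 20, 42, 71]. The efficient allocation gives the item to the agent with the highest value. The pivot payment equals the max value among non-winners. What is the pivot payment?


Step 1: The efficient winner is agent 4 with value 71
Step 2: Other agents' values: [55, 69, 20, 42]
Step 3: Pivot payment = max(others) = 69
Step 4: The winner pays 69

69


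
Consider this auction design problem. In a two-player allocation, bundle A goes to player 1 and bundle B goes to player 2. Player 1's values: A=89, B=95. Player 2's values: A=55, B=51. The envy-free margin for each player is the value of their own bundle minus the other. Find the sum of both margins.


Step 1: Player 1's margin = v1(A) - v1(B) = 89 - 95 = -6
Step 2: Player 2's margin = v2(B) - v2(A) = 51 - 55 = -4
Step 3: Total margin = -6 + -4 = -10

-10


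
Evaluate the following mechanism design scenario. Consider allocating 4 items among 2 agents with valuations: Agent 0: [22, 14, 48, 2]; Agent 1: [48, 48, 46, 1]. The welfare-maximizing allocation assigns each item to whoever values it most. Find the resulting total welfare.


Step 1: For each item, find the maximum value among all agents.
Step 2: Item 0 -> Agent 1 (value 48)
Step 3: Item 1 -> Agent 1 (value 48)
Step 4: Item 2 -> Agent 0 (value 48)
Step 5: Item 3 -> Agent 0 (value 2)
Step 6: Total welfare = 48 + 48 + 48 + 2 = 146

146


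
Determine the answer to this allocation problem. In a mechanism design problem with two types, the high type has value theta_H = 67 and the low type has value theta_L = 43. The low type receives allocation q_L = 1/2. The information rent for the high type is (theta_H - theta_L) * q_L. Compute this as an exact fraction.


Step 1: theta_H - theta_L = 67 - 43 = 24
Step 2: Information rent = (theta_H - theta_L) * q_L
Step 3: = 24 * 1/2
Step 4: = 12

12


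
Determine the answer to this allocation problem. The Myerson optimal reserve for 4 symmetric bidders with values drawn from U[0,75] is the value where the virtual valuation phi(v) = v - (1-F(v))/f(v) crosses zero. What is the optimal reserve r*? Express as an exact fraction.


Step 1: For U[0,75], F(v) = v/75 and f(v) = 1/75
Step 2: phi(v) = v - (1 - v/75)/(1/75) = v - (75 - v) = 2v - 75
Step 3: Set phi(r*) = 0: 2r* - 75 = 0
Step 4: r* = 75/2 (the number of bidders n = 4 does not enter)

75/2


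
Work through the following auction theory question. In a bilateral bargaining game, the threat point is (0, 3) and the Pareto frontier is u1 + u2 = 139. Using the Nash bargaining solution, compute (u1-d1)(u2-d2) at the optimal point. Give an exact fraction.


Step 1: The Nash solution splits surplus symmetrically above the disagreement point
Step 2: u1 = (total + d1 - d2)/2 = (139 + 0 - 3)/2 = 68
Step 3: u2 = (total - d1 + d2)/2 = (139 - 0 + 3)/2 = 71
Step 4: Nash product = (68 - 0) * (71 - 3)
Step 5: = 68 * 68 = 4624

4624


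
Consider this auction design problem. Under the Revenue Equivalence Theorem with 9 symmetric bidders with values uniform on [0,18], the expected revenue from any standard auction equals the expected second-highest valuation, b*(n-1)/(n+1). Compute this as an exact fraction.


Step 1: By Revenue Equivalence, expected revenue = b*(n-1)/(n+1)
Step 2: Substituting n = 9, b = 18
Step 3: Revenue = 18*(9-1)/(9+1) = 18*8/10
Step 4: Revenue = 144/10 = 72/5

72/5


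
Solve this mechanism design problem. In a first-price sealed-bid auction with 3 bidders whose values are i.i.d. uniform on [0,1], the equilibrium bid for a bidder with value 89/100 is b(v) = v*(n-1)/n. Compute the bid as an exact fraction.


Step 1: The symmetric BNE bidding function is b(v) = v * (n-1) / n
Step 2: Substitute v = 89/100 and n = 3
Step 3: b = 89/100 * 2/3
Step 4: b = 89/150

89/150


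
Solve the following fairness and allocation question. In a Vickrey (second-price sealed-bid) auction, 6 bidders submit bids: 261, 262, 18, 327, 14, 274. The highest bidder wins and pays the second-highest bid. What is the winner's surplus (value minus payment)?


Step 1: Sort bids in descending order: 327, 274, 262, 261, 18, 14
Step 2: The winning bid is the highest: 327
Step 3: The payment equals the second-highest bid: 274
Step 4: Surplus = winner's bid - payment = 327 - 274 = 53

53


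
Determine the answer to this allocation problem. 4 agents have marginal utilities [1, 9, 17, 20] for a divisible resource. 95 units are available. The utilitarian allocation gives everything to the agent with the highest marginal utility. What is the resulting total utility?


Step 1: The marginal utilities are [1, 9, 17, 20]
Step 2: The highest marginal utility is 20
Step 3: All 95 units go to that agent
Step 4: Total utility = 20 * 95 = 1900

1900


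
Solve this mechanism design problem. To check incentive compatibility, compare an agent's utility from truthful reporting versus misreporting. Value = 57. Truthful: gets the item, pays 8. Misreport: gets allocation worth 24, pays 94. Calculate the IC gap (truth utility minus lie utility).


Step 1: U(truth) = value - payment = 57 - 8 = 49
Step 2: U(lie) = allocation - payment = 24 - 94 = -70
Step 3: IC gap = 49 - (-70) = 119

119


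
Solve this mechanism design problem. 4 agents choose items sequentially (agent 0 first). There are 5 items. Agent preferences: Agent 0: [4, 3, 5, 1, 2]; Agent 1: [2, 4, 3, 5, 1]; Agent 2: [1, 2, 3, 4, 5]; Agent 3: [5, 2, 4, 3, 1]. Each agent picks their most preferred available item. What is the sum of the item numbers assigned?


Step 1: Agent 0 picks item 4
Step 2: Agent 1 picks item 2
Step 3: Agent 2 picks item 1
Step 4: Agent 3 picks item 5
Step 5: Sum = 4 + 2 + 1 + 5 = 12

12


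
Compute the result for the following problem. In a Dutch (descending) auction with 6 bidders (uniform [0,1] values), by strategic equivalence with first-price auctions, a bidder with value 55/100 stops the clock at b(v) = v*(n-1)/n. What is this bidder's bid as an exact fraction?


Step 1: Dutch auctions are strategically equivalent to first-price auctions
Step 2: The equilibrium bid is b(v) = v*(n-1)/n
Step 3: b = 11/20 * 5/6
Step 4: b = 11/24

11/24


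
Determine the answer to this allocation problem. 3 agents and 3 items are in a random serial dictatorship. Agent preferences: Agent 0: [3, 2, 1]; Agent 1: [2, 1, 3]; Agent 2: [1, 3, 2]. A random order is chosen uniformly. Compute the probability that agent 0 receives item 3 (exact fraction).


Step 1: Agent 0 wants item 3
Step 2: There are 6 possible orderings of agents
Step 3: In 6 orderings, agent 0 gets item 3
Step 4: Probability = 6/6 = 1

1


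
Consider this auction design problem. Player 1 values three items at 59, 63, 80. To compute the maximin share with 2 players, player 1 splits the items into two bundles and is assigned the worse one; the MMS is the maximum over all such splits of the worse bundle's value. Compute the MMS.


Step 1: Item values = 59, 63, 80
Step 2: Enumerate all 2-bundle partitions and take the smaller bundle:
  Partition 1: {59} vs {63,80} -> bundles 59, 143; min = 59
  Partition 2: {63} vs {59,80} -> bundles 63, 139; min = 63
  Partition 3: {80} vs {59,63} -> bundles 80, 122; min = 80
Step 3: MMS = max(59, 63, 80) = 80

80


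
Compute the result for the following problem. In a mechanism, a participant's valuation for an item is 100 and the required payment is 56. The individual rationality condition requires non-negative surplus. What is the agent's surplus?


Step 1: Surplus = value - payment = 100 - 56 = 44
Step 2: IR is satisfied (surplus >= 0)

44


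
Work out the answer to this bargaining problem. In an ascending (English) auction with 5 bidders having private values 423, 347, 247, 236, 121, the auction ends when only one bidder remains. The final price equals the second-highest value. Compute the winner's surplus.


Step 1: Identify the highest value: 423
Step 2: Identify the second-highest value: 347
Step 3: The final price = second-highest value = 347
Step 4: Surplus = 423 - 347 = 76

76


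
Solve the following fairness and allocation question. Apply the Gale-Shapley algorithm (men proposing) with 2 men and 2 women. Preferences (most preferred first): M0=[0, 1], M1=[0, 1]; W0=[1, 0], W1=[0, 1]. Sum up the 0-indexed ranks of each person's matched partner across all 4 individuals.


Step 1: Run Gale-Shapley (men propose, women hold best offer):
  M0 proposes to W0; she accepts
  M1 proposes to W0; she switches from M0
  M0 proposes to W1; she accepts
Step 2: Final matching: W0-M1, W1-M0
Step 3: 0-indexed ranks (man's rank of his match, then woman's): 0 + 0 + 1 + 0
Step 4: Total rank sum = 1

1


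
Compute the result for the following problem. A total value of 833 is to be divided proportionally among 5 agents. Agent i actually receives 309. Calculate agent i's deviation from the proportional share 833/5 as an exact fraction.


Step 1: Proportional share = 833/5
Step 2: Agent's actual allocation = 309
Step 3: Excess = 309 - 833/5 = 712/5

712/5


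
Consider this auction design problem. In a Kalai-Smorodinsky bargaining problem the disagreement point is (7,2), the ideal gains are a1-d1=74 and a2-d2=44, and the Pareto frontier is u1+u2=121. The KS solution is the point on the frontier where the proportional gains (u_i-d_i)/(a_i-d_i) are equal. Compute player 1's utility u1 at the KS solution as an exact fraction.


Step 1: At the KS point, (u1-d1)/r1 = (u2-d2)/r2 = t and u1+u2 = 121
Step 2: u1 = d1 + r1*t and u2 = d2 + r2*t, so (d1 + r1*t) + (d2 + r2*t) = 121
Step 3: t = (121 - 7 - 2)/(74 + 44) = 112/118 = 56/59
Step 4: u1 = d1 + r1*t = 7 + 74 * 56/59 = 4557/59
Step 5: (Check: u2 = d2 + r2*t = 2582/59; u1+u2 = 4557/59 + 2582/59 = 121, on the frontier.)

4557/59


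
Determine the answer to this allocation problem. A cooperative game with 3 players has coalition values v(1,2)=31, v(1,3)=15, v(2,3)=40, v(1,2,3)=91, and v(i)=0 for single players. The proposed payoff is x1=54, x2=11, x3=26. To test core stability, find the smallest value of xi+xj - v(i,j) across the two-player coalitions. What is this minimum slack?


Step 1: Slack for coalition (1,2): x1+x2 - v12 = 65 - 31 = 34
Step 2: Slack for coalition (1,3): x1+x3 - v13 = 80 - 15 = 65
Step 3: Slack for coalition (2,3): x2+x3 - v23 = 37 - 40 = -3
Step 4: Minimum slack = min(34, 65, -3) = -3, attained by (2,3); coalition (2,3) can block (slack < 0), so the allocation is not in the core

-3


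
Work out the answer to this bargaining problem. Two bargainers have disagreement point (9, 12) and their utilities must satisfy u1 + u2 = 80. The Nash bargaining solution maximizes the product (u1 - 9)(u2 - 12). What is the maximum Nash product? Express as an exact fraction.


Step 1: The Nash solution splits surplus symmetrically above the disagreement point
Step 2: u1 = (total + d1 - d2)/2 = (80 + 9 - 12)/2 = 77/2
Step 3: u2 = (total - d1 + d2)/2 = (80 - 9 + 12)/2 = 83/2
Step 4: Nash product = (77/2 - 9) * (83/2 - 12)
Step 5: = 59/2 * 59/2 = 3481/4

3481/4


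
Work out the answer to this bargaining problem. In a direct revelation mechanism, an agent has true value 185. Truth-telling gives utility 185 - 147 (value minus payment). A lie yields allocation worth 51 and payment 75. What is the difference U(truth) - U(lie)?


Step 1: U(truth) = value - payment = 185 - 147 = 38
Step 2: U(lie) = allocation - payment = 51 - 75 = -24
Step 3: IC gap = 38 - (-24) = 62

62


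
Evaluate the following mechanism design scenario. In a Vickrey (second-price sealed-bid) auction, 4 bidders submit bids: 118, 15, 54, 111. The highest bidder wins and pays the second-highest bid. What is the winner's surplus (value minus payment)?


Step 1: Sort bids in descending order: 118, 111, 54, 15
Step 2: The winning bid is the highest: 118
Step 3: The payment equals the second-highest bid: 111
Step 4: Surplus = winner's bid - payment = 118 - 111 = 7

7


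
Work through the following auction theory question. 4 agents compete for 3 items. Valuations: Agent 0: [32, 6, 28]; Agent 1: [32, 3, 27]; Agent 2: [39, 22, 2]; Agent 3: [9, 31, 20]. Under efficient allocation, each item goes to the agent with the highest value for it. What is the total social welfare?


Step 1: For each item, find the maximum value among all agents.
Step 2: Item 0 -> Agent 2 (value 39)
Step 3: Item 1 -> Agent 3 (value 31)
Step 4: Item 2 -> Agent 0 (value 28)
Step 5: Total welfare = 39 + 31 + 28 = 98

98


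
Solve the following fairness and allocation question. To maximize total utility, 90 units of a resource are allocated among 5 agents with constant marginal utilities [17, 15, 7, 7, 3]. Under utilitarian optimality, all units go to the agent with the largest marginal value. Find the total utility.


Step 1: The marginal utilities are [17, 15, 7, 7, 3]
Step 2: The highest marginal utility is 17
Step 3: All 90 units go to that agent
Step 4: Total utility = 17 * 90 = 1530

1530


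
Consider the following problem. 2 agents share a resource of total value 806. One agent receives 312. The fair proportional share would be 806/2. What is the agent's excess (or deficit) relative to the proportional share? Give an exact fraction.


Step 1: Proportional share = 806/2 = 403
Step 2: Agent's actual allocation = 312
Step 3: Excess = 312 - 403 = -91

-91


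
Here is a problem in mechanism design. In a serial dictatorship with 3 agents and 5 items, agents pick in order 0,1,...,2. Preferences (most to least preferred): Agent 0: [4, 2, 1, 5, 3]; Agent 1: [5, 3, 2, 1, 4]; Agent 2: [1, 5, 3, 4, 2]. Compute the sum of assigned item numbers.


Step 1: Agent 0 picks item 4
Step 2: Agent 1 picks item 5
Step 3: Agent 2 picks item 1
Step 4: Sum = 4 + 5 + 1 = 10

10


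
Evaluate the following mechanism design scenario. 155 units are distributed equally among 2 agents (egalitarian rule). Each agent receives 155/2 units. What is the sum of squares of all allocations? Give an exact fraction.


Step 1: Each agent's share = 155/2
Step 2: Square of each share = (155/2)^2 = 24025/4
Step 3: Sum of squares = 2 * 24025/4 = 24025/2

24025/2


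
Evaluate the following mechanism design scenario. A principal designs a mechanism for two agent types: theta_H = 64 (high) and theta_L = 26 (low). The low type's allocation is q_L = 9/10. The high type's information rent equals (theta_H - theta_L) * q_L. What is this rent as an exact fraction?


Step 1: theta_H - theta_L = 64 - 26 = 38
Step 2: Information rent = (theta_H - theta_L) * q_L
Step 3: = 38 * 9/10
Step 4: = 171/5

171/5


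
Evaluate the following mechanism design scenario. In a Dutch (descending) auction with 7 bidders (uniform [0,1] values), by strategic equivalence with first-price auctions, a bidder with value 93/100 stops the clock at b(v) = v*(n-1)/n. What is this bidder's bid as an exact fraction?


Step 1: Dutch auctions are strategically equivalent to first-price auctions
Step 2: The equilibrium bid is b(v) = v*(n-1)/n
Step 3: b = 93/100 * 6/7
Step 4: b = 279/350

279/350


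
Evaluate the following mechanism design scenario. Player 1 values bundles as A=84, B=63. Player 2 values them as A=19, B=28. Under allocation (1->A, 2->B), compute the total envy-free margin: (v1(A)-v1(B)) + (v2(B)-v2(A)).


Step 1: Player 1's margin = v1(A) - v1(B) = 84 - 63 = 21
Step 2: Player 2's margin = v2(B) - v2(A) = 28 - 19 = 9
Step 3: Total margin = 21 + 9 = 30

30


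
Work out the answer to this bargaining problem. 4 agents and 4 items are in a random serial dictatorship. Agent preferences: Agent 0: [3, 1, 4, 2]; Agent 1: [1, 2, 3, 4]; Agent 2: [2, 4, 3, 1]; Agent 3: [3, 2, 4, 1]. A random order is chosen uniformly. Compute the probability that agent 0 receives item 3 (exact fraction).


Step 1: Agent 0 wants item 3
Step 2: There are 24 possible orderings of agents
Step 3: In 12 orderings, agent 0 gets item 3
Step 4: Probability = 12/24 = 1/2

1/2


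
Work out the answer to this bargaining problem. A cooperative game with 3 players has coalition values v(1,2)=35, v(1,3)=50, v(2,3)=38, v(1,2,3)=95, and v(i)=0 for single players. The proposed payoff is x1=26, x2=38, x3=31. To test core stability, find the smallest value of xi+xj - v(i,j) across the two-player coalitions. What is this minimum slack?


Step 1: Slack for coalition (1,2): x1+x2 - v12 = 64 - 35 = 29
Step 2: Slack for coalition (1,3): x1+x3 - v13 = 57 - 50 = 7
Step 3: Slack for coalition (2,3): x2+x3 - v23 = 69 - 38 = 31
Step 4: Minimum slack = min(29, 7, 31) = 7, attained by (1,3); no pair can gain by deviating, so the allocation is in the core

7


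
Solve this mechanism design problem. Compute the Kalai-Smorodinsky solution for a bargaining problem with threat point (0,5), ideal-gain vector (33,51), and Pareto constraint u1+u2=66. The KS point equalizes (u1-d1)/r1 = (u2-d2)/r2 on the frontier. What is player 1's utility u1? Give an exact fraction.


Step 1: At the KS point, (u1-d1)/r1 = (u2-d2)/r2 = t and u1+u2 = 66
Step 2: u1 = d1 + r1*t and u2 = d2 + r2*t, so (d1 + r1*t) + (d2 + r2*t) = 66
Step 3: t = (66 - 0 - 5)/(33 + 51) = 61/84
Step 4: u1 = d1 + r1*t = 0 + 33 * 61/84 = 671/28
Step 5: (Check: u2 = d2 + r2*t = 1177/28; u1+u2 = 671/28 + 1177/28 = 66, on the frontier.)

671/28


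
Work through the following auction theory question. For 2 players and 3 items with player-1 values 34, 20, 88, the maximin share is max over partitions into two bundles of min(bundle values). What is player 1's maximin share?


Step 1: Item values = 34, 20, 88
Step 2: Enumerate all 2-bundle partitions and take the smaller bundle:
  Partition 1: {34} vs {20,88} -> bundles 34, 108; min = 34
  Partition 2: {20} vs {34,88} -> bundles 20, 122; min = 20
  Partition 3: {88} vs {34,20} -> bundles 88, 54; min = 54
Step 3: MMS = max(34, 20, 54) = 54

54


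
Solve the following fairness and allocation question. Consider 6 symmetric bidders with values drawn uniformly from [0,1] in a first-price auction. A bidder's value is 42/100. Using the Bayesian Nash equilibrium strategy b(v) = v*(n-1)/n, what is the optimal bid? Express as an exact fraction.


Step 1: The symmetric BNE bidding function is b(v) = v * (n-1) / n
Step 2: Substitute v = 21/50 and n = 6
Step 3: b = 21/50 * 5/6
Step 4: b = 7/20

7/20


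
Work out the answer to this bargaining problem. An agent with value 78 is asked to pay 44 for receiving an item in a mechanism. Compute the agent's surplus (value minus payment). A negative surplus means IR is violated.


Step 1: Surplus = value - payment = 78 - 44 = 34
Step 2: IR is satisfied (surplus >= 0)

34


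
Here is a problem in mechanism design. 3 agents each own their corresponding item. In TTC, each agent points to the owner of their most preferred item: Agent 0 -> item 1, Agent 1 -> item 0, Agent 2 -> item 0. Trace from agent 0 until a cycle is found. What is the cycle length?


Step 1: Trace the pointer graph from agent 0: 0 -> 1 -> 0
Step 2: A cycle is detected when we revisit agent 0
Step 3: The cycle is: 0 -> 1 -> 0
Step 4: Cycle length = 2

2


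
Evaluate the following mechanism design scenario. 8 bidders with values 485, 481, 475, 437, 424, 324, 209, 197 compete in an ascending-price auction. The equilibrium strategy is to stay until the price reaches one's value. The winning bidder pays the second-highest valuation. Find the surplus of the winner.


Step 1: Identify the highest value: 485
Step 2: Identify the second-highest value: 481
Step 3: The final price = second-highest value = 481
Step 4: Surplus = 485 - 481 = 4

4


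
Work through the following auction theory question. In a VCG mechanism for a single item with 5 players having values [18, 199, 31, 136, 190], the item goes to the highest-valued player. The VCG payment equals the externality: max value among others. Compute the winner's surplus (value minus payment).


Step 1: The winner is the agent with the highest value: agent 1 with value 199
Step 2: Values of other agents: [18, 31, 136, 190]
Step 3: VCG payment = max of others' values = 190
Step 4: Surplus = 199 - 190 = 9

9


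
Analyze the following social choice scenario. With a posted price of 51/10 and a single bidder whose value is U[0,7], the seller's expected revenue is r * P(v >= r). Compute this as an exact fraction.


Step 1: Posted price r = 51/10, value support [0,7]
Step 2: P(v >= r) = (7 - 51/10)/7 = 19/70
Step 3: Expected revenue = r * P(v >= r) = 51/10 * 19/70
Step 4: Revenue = 969/700

969/700


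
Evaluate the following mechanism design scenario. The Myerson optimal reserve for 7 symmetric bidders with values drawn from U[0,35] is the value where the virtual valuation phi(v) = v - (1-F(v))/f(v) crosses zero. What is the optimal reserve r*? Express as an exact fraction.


Step 1: For U[0,35], F(v) = v/35 and f(v) = 1/35
Step 2: phi(v) = v - (1 - v/35)/(1/35) = v - (35 - v) = 2v - 35
Step 3: Set phi(r*) = 0: 2r* - 35 = 0
Step 4: r* = 35/2 (the number of bidders n = 7 does not enter)

35/2


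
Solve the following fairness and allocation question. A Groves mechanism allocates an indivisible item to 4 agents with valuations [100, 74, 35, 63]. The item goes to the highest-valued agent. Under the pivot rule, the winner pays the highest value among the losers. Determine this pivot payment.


Step 1: The efficient winner is agent 0 with value 100
Step 2: Other agents' values: [74, 35, 63]
Step 3: Pivot payment = max(others) = 74
Step 4: The winner pays 74

74


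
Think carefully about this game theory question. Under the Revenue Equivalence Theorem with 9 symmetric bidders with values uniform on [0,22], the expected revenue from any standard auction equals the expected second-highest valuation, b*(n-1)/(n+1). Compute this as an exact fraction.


Step 1: By Revenue Equivalence, expected revenue = b*(n-1)/(n+1)
Step 2: Substituting n = 9, b = 22
Step 3: Revenue = 22*(9-1)/(9+1) = 22*8/10
Step 4: Revenue = 176/10 = 88/5

88/5


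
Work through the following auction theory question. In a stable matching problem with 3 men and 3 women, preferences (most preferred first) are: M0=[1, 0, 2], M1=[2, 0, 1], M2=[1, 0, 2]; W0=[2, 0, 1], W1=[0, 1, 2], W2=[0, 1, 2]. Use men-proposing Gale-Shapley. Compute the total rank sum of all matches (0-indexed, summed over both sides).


Step 1: Run Gale-Shapley (men propose, women hold best offer):
  M0 proposes to W1; she accepts
  M1 proposes to W2; she accepts
  M2 proposes to W1; rejected
  M2 proposes to W0; she accepts
Step 2: Final matching: W0-M2, W1-M0, W2-M1
Step 3: 0-indexed ranks (man's rank of his match, then woman's): 1 + 0 + 0 + 0 + 0 + 1
Step 4: Total rank sum = 2

2


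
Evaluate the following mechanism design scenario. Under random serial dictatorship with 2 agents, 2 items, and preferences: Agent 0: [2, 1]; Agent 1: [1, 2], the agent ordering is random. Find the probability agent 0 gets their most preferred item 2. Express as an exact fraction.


Step 1: Agent 0 wants item 2
Step 2: There are 2 possible orderings of agents
Step 3: In 2 orderings, agent 0 gets item 2
Step 4: Probability = 2/2 = 1

1


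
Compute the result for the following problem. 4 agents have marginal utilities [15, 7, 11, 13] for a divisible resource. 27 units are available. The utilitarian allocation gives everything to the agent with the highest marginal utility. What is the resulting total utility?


Step 1: The marginal utilities are [15, 7, 11, 13]
Step 2: The highest marginal utility is 15
Step 3: All 27 units go to that agent
Step 4: Total utility = 15 * 27 = 405

405


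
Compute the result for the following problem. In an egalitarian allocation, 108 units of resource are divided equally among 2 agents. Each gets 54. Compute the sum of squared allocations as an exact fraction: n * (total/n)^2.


Step 1: Each agent's share = 108/2 = 54
Step 2: Square of each share = (54)^2 = 2916
Step 3: Sum of squares = 2 * 2916 = 5832

5832


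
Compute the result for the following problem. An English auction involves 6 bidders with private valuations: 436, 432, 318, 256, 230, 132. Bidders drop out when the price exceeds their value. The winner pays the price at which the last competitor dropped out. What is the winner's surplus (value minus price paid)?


Step 1: Identify the highest value: 436
Step 2: Identify the second-highest value: 432
Step 3: The final price = second-highest value = 432
Step 4: Surplus = 436 - 432 = 4

4


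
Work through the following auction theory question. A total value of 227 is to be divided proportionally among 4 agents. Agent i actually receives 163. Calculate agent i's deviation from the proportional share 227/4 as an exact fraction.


Step 1: Proportional share = 227/4
Step 2: Agent's actual allocation = 163
Step 3: Excess = 163 - 227/4 = 425/4

425/4


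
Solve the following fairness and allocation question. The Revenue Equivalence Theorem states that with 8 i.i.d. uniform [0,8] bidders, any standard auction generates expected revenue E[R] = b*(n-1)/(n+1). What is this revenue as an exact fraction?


Step 1: By Revenue Equivalence, expected revenue = b*(n-1)/(n+1)
Step 2: Substituting n = 8, b = 8
Step 3: Revenue = 8*(8-1)/(8+1) = 8*7/9
Step 4: Revenue = 56/9

56/9


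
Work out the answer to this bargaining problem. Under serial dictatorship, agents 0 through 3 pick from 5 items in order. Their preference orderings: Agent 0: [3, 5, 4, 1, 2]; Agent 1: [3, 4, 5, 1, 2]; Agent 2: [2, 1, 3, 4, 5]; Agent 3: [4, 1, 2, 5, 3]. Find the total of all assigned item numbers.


Step 1: Agent 0 picks item 3
Step 2: Agent 1 picks item 4
Step 3: Agent 2 picks item 2
Step 4: Agent 3 picks item 1
Step 5: Sum = 3 + 4 + 2 + 1 = 10

10


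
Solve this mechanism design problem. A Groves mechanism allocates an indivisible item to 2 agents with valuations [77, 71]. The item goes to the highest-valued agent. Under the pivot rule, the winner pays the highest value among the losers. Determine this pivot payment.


Step 1: The efficient winner is agent 0 with value 77
Step 2: Other agents' values: [71]
Step 3: Pivot payment = max(others) = 71
Step 4: The winner pays 71

71


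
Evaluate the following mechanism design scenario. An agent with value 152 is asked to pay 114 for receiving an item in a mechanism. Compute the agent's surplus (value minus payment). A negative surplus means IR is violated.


Step 1: Surplus = value - payment = 152 - 114 = 38
Step 2: IR is satisfied (surplus >= 0)

38


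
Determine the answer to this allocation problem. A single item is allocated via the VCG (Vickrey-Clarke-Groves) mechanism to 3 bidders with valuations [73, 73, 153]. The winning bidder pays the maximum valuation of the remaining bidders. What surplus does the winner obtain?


Step 1: The winner is the agent with the highest value: agent 2 with value 153
Step 2: Values of other agents: [73, 73]
Step 3: VCG payment = max of others' values = 73
Step 4: Surplus = 153 - 73 = 80

80


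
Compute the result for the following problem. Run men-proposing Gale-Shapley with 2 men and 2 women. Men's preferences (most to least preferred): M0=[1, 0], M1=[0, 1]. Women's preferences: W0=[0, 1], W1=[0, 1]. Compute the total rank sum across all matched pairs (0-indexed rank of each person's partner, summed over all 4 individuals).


Step 1: Run Gale-Shapley (men propose, women hold best offer):
  M0 proposes to W1; she accepts
  M1 proposes to W0; she accepts
Step 2: Final matching: W0-M1, W1-M0
Step 3: 0-indexed ranks (man's rank of his match, then woman's): 0 + 1 + 0 + 0
Step 4: Total rank sum = 1

1


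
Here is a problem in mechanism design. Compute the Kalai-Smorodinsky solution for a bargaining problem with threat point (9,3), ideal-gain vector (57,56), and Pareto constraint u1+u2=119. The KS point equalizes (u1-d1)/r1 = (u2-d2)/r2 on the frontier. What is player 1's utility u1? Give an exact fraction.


Step 1: At the KS point, (u1-d1)/r1 = (u2-d2)/r2 = t and u1+u2 = 119
Step 2: u1 = d1 + r1*t and u2 = d2 + r2*t, so (d1 + r1*t) + (d2 + r2*t) = 119
Step 3: t = (119 - 9 - 3)/(57 + 56) = 107/113
Step 4: u1 = d1 + r1*t = 9 + 57 * 107/113 = 7116/113
Step 5: (Check: u2 = d2 + r2*t = 6331/113; u1+u2 = 7116/113 + 6331/113 = 119, on the frontier.)

7116/113


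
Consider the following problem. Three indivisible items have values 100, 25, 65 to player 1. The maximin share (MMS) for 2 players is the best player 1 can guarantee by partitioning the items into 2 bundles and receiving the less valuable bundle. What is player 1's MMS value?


Step 1: Item values = 100, 25, 65
Step 2: Enumerate all 2-bundle partitions and take the smaller bundle:
  Partition 1: {100} vs {25,65} -> bundles 100, 90; min = 90
  Partition 2: {25} vs {100,65} -> bundles 25, 165; min = 25
  Partition 3: {65} vs {100,25} -> bundles 65, 125; min = 65
Step 3: MMS = max(90, 25, 65) = 90

90


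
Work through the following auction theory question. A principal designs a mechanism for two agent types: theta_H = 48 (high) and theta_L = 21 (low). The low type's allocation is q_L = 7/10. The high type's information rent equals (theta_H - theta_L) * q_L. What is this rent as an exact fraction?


Step 1: theta_H - theta_L = 48 - 21 = 27
Step 2: Information rent = (theta_H - theta_L) * q_L
Step 3: = 27 * 7/10
Step 4: = 189/10

189/10


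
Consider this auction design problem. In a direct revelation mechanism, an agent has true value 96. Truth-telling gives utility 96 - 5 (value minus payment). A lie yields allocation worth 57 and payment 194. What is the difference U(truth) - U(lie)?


Step 1: U(truth) = value - payment = 96 - 5 = 91
Step 2: U(lie) = allocation - payment = 57 - 194 = -137
Step 3: IC gap = 91 - (-137) = 228

228


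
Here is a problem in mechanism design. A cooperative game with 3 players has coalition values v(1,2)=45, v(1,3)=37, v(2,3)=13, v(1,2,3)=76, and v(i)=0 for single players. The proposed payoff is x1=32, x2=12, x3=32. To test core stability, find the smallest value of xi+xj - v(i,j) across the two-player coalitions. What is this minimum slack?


Step 1: Slack for coalition (1,2): x1+x2 - v12 = 44 - 45 = -1
Step 2: Slack for coalition (1,3): x1+x3 - v13 = 64 - 37 = 27
Step 3: Slack for coalition (2,3): x2+x3 - v23 = 44 - 13 = 31
Step 4: Minimum slack = min(-1, 27, 31) = -1, attained by (1,2); coalition (1,2) can block (slack < 0), so the allocation is not in the core

-1


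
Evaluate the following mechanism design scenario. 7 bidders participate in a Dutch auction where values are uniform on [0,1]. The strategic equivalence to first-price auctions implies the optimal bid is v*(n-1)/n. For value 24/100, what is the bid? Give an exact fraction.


Step 1: Dutch auctions are strategically equivalent to first-price auctions
Step 2: The equilibrium bid is b(v) = v*(n-1)/n
Step 3: b = 6/25 * 6/7
Step 4: b = 36/175

36/175


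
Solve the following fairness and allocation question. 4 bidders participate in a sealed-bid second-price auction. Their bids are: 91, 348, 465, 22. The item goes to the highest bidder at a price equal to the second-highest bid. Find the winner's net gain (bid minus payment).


Step 1: Sort bids in descending order: 465, 348, 91, 22
Step 2: The winning bid is the highest: 465
Step 3: The payment equals the second-highest bid: 348
Step 4: Surplus = winner's bid - payment = 465 - 348 = 117

117


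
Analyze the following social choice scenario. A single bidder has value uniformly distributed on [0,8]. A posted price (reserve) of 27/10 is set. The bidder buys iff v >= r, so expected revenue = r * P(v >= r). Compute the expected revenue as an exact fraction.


Step 1: Posted price r = 27/10, value support [0,8]
Step 2: P(v >= r) = (8 - 27/10)/8 = 53/80
Step 3: Expected revenue = r * P(v >= r) = 27/10 * 53/80
Step 4: Revenue = 1431/800

1431/800


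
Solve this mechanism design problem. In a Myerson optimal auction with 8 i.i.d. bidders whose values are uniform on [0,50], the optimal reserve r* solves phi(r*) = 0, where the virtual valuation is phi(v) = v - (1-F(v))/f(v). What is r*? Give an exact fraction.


Step 1: For U[0,50], F(v) = v/50 and f(v) = 1/50
Step 2: phi(v) = v - (1 - v/50)/(1/50) = v - (50 - v) = 2v - 50
Step 3: Set phi(r*) = 0: 2r* - 50 = 0
Step 4: r* = 50/2 = 25 (the number of bidders n = 8 does not enter)

25


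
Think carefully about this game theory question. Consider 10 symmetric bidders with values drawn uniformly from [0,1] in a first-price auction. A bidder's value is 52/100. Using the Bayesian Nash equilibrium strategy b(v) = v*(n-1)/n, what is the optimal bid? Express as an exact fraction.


Step 1: The symmetric BNE bidding function is b(v) = v * (n-1) / n
Step 2: Substitute v = 13/25 and n = 10
Step 3: b = 13/25 * 9/10
Step 4: b = 117/250

117/250


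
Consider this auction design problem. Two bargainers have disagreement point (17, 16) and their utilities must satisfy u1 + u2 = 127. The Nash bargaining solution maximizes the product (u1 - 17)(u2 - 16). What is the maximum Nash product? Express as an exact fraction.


Step 1: The Nash solution splits surplus symmetrically above the disagreement point
Step 2: u1 = (total + d1 - d2)/2 = (127 + 17 - 16)/2 = 64
Step 3: u2 = (total - d1 + d2)/2 = (127 - 17 + 16)/2 = 63
Step 4: Nash product = (64 - 17) * (63 - 16)
Step 5: = 47 * 47 = 2209

2209


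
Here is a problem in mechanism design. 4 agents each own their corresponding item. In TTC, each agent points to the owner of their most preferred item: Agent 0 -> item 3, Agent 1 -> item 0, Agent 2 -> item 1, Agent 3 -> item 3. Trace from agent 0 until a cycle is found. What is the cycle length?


Step 1: Trace the pointer graph from agent 0: 0 -> 3 -> 3
Step 2: A cycle is detected when we revisit agent 3
Step 3: The cycle is: 3 -> 3
Step 4: Cycle length = 1

1


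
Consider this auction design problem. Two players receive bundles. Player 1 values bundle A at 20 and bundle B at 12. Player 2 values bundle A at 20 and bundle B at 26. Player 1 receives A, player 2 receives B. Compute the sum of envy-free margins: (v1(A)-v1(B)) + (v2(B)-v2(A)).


Step 1: Player 1's margin = v1(A) - v1(B) = 20 - 12 = 8
Step 2: Player 2's margin = v2(B) - v2(A) = 26 - 20 = 6
Step 3: Total margin = 8 + 6 = 14

14


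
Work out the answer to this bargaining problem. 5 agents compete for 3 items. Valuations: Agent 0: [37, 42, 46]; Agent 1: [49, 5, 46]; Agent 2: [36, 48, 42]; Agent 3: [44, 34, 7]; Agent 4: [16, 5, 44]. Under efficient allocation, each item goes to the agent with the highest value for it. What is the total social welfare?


Step 1: For each item, find the maximum value among all agents.
Step 2: Item 0 -> Agent 1 (value 49)
Step 3: Item 1 -> Agent 2 (value 48)
Step 4: Item 2 -> Agent 0 (value 46)
Step 5: Total welfare = 49 + 48 + 46 = 143

143


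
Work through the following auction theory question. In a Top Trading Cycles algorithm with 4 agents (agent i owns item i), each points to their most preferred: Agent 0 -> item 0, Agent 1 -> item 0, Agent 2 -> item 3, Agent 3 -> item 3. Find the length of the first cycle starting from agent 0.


Step 1: Trace the pointer graph from agent 0: 0 -> 0
Step 2: A cycle is detected when we revisit agent 0
Step 3: The cycle is: 0 -> 0
Step 4: Cycle length = 1

1


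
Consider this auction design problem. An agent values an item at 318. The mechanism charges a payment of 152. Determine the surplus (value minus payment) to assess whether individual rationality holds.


Step 1: Surplus = value - payment = 318 - 152 = 166
Step 2: IR is satisfied (surplus >= 0)

166


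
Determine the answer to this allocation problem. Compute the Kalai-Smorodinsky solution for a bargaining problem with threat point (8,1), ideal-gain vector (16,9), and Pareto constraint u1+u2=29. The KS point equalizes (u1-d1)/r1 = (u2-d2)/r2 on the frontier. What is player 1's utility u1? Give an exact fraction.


Step 1: At the KS point, (u1-d1)/r1 = (u2-d2)/r2 = t and u1+u2 = 29
Step 2: u1 = d1 + r1*t and u2 = d2 + r2*t, so (d1 + r1*t) + (d2 + r2*t) = 29
Step 3: t = (29 - 8 - 1)/(16 + 9) = 20/25 = 4/5
Step 4: u1 = d1 + r1*t = 8 + 16 * 4/5 = 104/5
Step 5: (Check: u2 = d2 + r2*t = 41/5; u1+u2 = 104/5 + 41/5 = 29, on the frontier.)

104/5


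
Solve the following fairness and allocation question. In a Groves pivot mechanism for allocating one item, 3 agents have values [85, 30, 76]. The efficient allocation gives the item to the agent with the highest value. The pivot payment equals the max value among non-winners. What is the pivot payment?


Step 1: The efficient winner is agent 0 with value 85
Step 2: Other agents' values: [30, 76]
Step 3: Pivot payment = max(others) = 76
Step 4: The winner pays 76

76


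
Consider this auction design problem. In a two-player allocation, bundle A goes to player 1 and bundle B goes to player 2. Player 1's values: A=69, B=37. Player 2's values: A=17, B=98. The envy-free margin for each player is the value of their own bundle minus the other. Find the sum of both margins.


Step 1: Player 1's margin = v1(A) - v1(B) = 69 - 37 = 32
Step 2: Player 2's margin = v2(B) - v2(A) = 98 - 17 = 81
Step 3: Total margin = 32 + 81 = 113

113


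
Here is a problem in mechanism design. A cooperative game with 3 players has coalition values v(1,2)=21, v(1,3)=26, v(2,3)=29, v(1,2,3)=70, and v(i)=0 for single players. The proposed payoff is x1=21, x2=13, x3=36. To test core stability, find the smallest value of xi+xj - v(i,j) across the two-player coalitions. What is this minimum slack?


Step 1: Slack for coalition (1,2): x1+x2 - v12 = 34 - 21 = 13
Step 2: Slack for coalition (1,3): x1+x3 - v13 = 57 - 26 = 31
Step 3: Slack for coalition (2,3): x2+x3 - v23 = 49 - 29 = 20
Step 4: Minimum slack = min(13, 31, 20) = 13, attained by (1,2); no pair can gain by deviating, so the allocation is in the core

13


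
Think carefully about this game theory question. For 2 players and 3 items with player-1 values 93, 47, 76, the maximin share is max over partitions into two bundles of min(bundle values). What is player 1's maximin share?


Step 1: Item values = 93, 47, 76
Step 2: Enumerate all 2-bundle partitions and take the smaller bundle:
  Partition 1: {93} vs {47,76} -> bundles 93, 123; min = 93
  Partition 2: {47} vs {93,76} -> bundles 47, 169; min = 47
  Partition 3: {76} vs {93,47} -> bundles 76, 140; min = 76
Step 3: MMS = max(93, 47, 76) = 93

93
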